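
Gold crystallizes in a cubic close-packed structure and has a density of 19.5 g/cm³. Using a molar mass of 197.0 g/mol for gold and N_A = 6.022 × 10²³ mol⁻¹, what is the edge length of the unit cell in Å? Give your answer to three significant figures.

With Z = 4 atoms per FCC cell, a³ = Z·M/(N_A·ρ) = 4 × 197.0 / (6.022 × 10²³ × 19.50 g/cm³) = 6.710 × 10^-23 cm³.
a = (6.710 × 10^-23)^(1/3) = 4.064 × 10^-8 cm = 4.06 Å.

4.06 Å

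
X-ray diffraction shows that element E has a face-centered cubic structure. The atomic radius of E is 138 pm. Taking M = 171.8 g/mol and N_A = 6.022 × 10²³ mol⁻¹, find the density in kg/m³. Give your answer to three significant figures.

19200 kg/m³

In an FCC lattice, atoms touch along the face diagonal, so √2·a = 4r, giving a = 390.3 pm = 3.903 × 10^-8 cm.
With Z = 4, ρ = Z·M/(N_A·a³) = 4 × 171.8 / (6.022 × 10²³ × 5.947 × 10^-23) = 19.19 g/cm³ = 19200 kg/m³.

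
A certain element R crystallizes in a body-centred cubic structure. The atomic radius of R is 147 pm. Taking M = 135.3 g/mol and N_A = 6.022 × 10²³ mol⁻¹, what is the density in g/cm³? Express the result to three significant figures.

In a BCC lattice, atoms touch along the body diagonal, so √3·a = 4r, giving a = 339.5 pm = 3.395 × 10^-8 cm.
With Z = 2, ρ = Z·M/(N_A·a³) = 2 × 135.3 / (6.022 × 10²³ × 3.912 × 10^-23) = 11.49 g/cm³.

11.5 g/cm³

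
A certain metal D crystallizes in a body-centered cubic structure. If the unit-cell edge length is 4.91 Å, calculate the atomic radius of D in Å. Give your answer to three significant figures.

In a BCC lattice, atoms touch along the body diagonal, so √3·a = 4r.
r = √3·a/4 = 1.7321 × 4.91 / 4 = 2.13 Å.

2.13 Å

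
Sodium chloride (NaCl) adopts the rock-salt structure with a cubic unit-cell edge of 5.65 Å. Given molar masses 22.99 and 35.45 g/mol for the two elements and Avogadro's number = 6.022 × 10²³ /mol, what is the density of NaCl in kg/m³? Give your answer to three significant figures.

The rock-salt structure contains Z = 4 formula units per cell; M(NaCl) = 22.99 + 35.45 = 58.44 g/mol.
a³ = (5.650 × 10^-8 cm)³ = 1.804 × 10^-22 cm³.
ρ = 4 × 58.44 / (6.022 × 10²³ × 1.804 × 10^-22) = 2.152 g/cm³ = 2150 kg/m³.

2150 kg/m³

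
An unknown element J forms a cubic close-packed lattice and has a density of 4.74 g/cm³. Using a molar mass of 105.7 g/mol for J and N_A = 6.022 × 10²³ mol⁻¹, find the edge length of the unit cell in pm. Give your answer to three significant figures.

With Z = 4 atoms per FCC cell, a³ = Z·M/(N_A·ρ) = 4 × 105.7 / (6.022 × 10²³ × 4.740 g/cm³) = 1.481 × 10^-22 cm³.
a = (1.481 × 10^-22)^(1/3) = 5.291 × 10^-8 cm = 529 pm.

529 pm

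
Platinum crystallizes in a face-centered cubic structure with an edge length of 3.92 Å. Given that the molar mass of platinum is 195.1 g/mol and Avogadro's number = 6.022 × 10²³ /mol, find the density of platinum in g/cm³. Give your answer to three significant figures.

An FCC unit cell contains Z = 4 atoms.
Cell volume: a³ = (3.92 Å)³ = (3.920 × 10^-8 cm)³ = 6.024 × 10^-23 cm³.
ρ = Z·M/(N_A·a³) = 4 × 195.1 / (6.022 × 10²³ × 6.024 × 10^-23) = 21.51 g/cm³.

21.5 g/cm³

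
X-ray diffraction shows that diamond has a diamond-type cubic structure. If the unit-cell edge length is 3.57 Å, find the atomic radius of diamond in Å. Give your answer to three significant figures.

In a diamond cubic lattice, nearest neighbors lie along the body diagonal with √3·a = 8r.
r = √3·a/8 = 1.7321 × 3.57 / 8 = 0.773 Å.

0.773 Å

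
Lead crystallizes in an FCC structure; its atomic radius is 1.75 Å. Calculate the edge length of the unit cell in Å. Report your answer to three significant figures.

4.95 Å

In an FCC lattice, atoms touch along the face diagonal, so √2·a = 4r.
a = 4r/√2 = 4 × 1.75 / 1.4142 = 4.95 Å.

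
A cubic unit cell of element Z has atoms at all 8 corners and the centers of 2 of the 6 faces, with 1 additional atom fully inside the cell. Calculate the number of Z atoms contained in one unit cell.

Corner atoms are shared by 8 cells (1/8 each), face atoms by 2 (1/2 each), interior atoms are unshared.
Net atoms = 8 × 1/8 + 2 × 1/2 + 1 = 1 + 1 + 1 = 3.

3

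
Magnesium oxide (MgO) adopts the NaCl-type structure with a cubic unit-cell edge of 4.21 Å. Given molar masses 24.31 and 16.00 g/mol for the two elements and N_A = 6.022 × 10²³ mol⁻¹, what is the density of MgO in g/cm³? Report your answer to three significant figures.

3.59 g/cm³

The NaCl-type structure contains Z = 4 formula units per cell; M(MgO) = 24.31 + 16.00 = 40.31 g/mol.
a³ = (4.210 × 10^-8 cm)³ = 7.462 × 10^-23 cm³.
ρ = 4 × 40.31 / (6.022 × 10²³ × 7.462 × 10^-23) = 3.588 g/cm³.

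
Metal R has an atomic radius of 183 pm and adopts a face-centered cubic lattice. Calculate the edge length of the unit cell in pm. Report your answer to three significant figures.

In an FCC lattice, atoms touch along the face diagonal, so √2·a = 4r.
a = 4r/√2 = 4 × 183 / 1.4142 = 518 pm.

518 pm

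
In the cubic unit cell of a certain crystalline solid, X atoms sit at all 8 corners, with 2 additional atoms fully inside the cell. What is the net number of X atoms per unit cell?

Corner atoms are shared by 8 cells (1/8 each), interior atoms are unshared.
Net atoms = 8 × 1/8 + 2 = 1 + 2 = 3.

3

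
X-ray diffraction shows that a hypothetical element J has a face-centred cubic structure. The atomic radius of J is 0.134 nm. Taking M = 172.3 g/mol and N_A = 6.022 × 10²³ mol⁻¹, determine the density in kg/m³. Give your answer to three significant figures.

21000 kg/m³

In an FCC lattice, atoms touch along the face diagonal, so √2·a = 4r, giving a = 0.3790 nm = 3.790 × 10^-8 cm.
With Z = 4, ρ = Z·M/(N_A·a³) = 4 × 172.3 / (6.022 × 10²³ × 5.444 × 10^-23) = 21.02 g/cm³ = 21000 kg/m³.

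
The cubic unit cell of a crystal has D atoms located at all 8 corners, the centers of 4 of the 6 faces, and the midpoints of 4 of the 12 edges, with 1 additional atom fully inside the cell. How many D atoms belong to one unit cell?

5

Corner atoms are shared by 8 cells (1/8 each), face atoms by 2 (1/2 each), edge atoms by 4 (1/4 each), interior atoms are unshared.
Net atoms = 8 × 1/8 + 4 × 1/2 + 4 × 1/4 + 1 = 1 + 2 + 1 + 1 = 5.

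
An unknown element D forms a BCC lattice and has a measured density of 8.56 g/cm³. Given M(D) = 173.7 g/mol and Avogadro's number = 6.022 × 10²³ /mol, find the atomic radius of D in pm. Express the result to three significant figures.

176 pm

For a BCC cell (Z = 2), a³ = Z·M/(N_A·ρ) = 2 × 173.7 / (6.022 × 10²³ × 8.560) = 6.739 × 10^-23 cm³, so a = 4.069 × 10^-8 cm = 406.9 pm.
Atoms touch along the body diagonal, so √3·a = 4r, so r = 0.4330 × a = 176 pm.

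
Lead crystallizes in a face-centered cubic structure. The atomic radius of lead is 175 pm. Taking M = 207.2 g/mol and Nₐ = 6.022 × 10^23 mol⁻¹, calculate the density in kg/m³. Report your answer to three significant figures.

11300 kg/m³

In an FCC lattice, atoms touch along the face diagonal, so √2·a = 4r, giving a = 495.0 pm = 4.950 × 10^-8 cm.
With Z = 4, ρ = Z·M/(N_A·a³) = 4 × 207.2 / (6.022 × 10²³ × 1.213 × 10^-22) = 11.35 g/cm³ = 11300 kg/m³.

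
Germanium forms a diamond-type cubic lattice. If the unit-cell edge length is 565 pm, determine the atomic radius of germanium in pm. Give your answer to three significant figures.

In a diamond cubic lattice, nearest neighbors lie along the body diagonal with √3·a = 8r.
r = √3·a/8 = 1.7321 × 565 / 8 = 122 pm.

122 pm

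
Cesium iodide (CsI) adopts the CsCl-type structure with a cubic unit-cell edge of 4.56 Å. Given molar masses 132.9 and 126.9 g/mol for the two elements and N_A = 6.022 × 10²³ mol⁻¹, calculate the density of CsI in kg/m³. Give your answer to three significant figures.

The CsCl-type structure contains Z = 1 formula unit per cell; M(CsI) = 132.9 + 126.9 = 259.8 g/mol.
a³ = (4.560 × 10^-8 cm)³ = 9.482 × 10^-23 cm³.
ρ = 1 × 259.8 / (6.022 × 10²³ × 9.482 × 10^-23) = 4.550 g/cm³ = 4550 kg/m³.

4550 kg/m³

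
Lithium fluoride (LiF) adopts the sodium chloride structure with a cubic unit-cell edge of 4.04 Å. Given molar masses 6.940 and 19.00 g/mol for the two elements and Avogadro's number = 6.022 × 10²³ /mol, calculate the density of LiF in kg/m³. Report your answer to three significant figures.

2610 kg/m³

The sodium chloride structure contains Z = 4 formula units per cell; M(LiF) = 6.940 + 19.00 = 25.94 g/mol.
a³ = (4.040 × 10^-8 cm)³ = 6.594 × 10^-23 cm³.
ρ = 4 × 25.94 / (6.022 × 10²³ × 6.594 × 10^-23) = 2.613 g/cm³ = 2610 kg/m³.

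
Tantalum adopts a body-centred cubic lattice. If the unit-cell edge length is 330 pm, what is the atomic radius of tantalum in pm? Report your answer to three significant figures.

143 pm

In a BCC lattice, atoms touch along the body diagonal, so √3·a = 4r.
r = √3·a/4 = 1.7321 × 330 / 4 = 143 pm.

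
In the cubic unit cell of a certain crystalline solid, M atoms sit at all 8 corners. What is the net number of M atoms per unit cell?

1

Corner atoms are shared by 8 cells (1/8 each).
Net atoms = 8 × 1/8 = 1 = 1.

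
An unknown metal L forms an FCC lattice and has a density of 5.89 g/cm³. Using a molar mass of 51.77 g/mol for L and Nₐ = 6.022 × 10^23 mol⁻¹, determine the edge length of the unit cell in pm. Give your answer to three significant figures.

With Z = 4 atoms per FCC cell, a³ = Z·M/(N_A·ρ) = 4 × 51.77 / (6.022 × 10²³ × 5.890 g/cm³) = 5.838 × 10^-23 cm³.
a = (5.838 × 10^-23)^(1/3) = 3.879 × 10^-8 cm = 388 pm.

388 pm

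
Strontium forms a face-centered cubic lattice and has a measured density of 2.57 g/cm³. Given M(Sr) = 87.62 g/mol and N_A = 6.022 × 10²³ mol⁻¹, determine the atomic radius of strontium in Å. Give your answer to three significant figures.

For an FCC cell (Z = 4), a³ = Z·M/(N_A·ρ) = 4 × 87.62 / (6.022 × 10²³ × 2.570) = 2.265 × 10^-22 cm³, so a = 6.095 × 10^-8 cm = 6.095 Å.
Atoms touch along the face diagonal, so √2·a = 4r, so r = 0.3536 × a = 2.16 Å.

2.16 Å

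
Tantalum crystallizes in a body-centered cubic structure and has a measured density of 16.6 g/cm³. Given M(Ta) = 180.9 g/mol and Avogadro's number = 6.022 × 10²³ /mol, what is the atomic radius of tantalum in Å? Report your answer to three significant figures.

1.43 Å

For a BCC cell (Z = 2), a³ = Z·M/(N_A·ρ) = 2 × 180.9 / (6.022 × 10²³ × 16.60) = 3.619 × 10^-23 cm³, so a = 3.308 × 10^-8 cm = 3.308 Å.
Atoms touch along the body diagonal, so √3·a = 4r, so r = 0.4330 × a = 1.43 Å.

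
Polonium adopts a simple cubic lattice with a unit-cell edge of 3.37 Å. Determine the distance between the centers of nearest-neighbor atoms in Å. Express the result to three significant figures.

3.37 Å

In a simple cubic structure, atoms touch along the cell edge, so a = 2r; the nearest-neighbor distance equals 2r = 1.000·a.
d = 1.000 × 3.37 = 3.37 Å.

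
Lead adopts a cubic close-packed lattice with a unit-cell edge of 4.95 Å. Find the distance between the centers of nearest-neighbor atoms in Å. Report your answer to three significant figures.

3.50 Å

In an FCC structure, atoms touch along the face diagonal, so √2·a = 4r; the nearest-neighbor distance equals 2r = 0.7071·a.
d = 0.7071 × 4.95 = 3.50 Å.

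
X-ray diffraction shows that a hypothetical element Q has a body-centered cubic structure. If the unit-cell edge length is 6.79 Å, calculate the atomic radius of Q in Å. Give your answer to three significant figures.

2.94 Å

In a BCC lattice, atoms touch along the body diagonal, so √3·a = 4r.
r = √3·a/4 = 1.7321 × 6.79 / 4 = 2.94 Å.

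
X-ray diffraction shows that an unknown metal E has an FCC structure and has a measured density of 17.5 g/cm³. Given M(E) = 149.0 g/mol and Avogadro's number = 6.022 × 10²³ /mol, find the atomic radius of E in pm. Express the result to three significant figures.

136 pm

For an FCC cell (Z = 4), a³ = Z·M/(N_A·ρ) = 4 × 149.0 / (6.022 × 10²³ × 17.50) = 5.655 × 10^-23 cm³, so a = 3.838 × 10^-8 cm = 383.8 pm.
Atoms touch along the face diagonal, so √2·a = 4r, so r = 0.3536 × a = 136 pm.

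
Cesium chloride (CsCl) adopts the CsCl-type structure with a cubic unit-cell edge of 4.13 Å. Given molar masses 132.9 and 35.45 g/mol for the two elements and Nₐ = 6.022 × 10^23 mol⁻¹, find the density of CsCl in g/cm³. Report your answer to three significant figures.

3.97 g/cm³

The CsCl-type structure contains Z = 1 formula unit per cell; M(CsCl) = 132.9 + 35.45 = 168.35 g/mol.
a³ = (4.130 × 10^-8 cm)³ = 7.044 × 10^-23 cm³.
ρ = 1 × 168.35 / (6.022 × 10²³ × 7.044 × 10^-23) = 3.968 g/cm³.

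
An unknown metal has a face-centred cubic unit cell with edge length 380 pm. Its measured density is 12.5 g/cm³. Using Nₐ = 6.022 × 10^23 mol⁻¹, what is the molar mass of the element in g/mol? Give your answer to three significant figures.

An FCC cell has Z = 4 atoms; a = 3.800 × 10^-8 cm.
M = ρ·N_A·a³/Z = 12.5 × 6.022 × 10²³ × 5.487 × 10^-23 / 4 = 103 g/mol.

103 g/mol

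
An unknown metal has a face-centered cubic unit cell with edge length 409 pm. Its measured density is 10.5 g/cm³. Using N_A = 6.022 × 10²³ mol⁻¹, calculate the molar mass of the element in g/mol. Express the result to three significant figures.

An FCC cell has Z = 4 atoms; a = 4.090 × 10^-8 cm.
M = ρ·N_A·a³/Z = 10.5 × 6.022 × 10²³ × 6.842 × 10^-23 / 4 = 108 g/mol.

108 g/mol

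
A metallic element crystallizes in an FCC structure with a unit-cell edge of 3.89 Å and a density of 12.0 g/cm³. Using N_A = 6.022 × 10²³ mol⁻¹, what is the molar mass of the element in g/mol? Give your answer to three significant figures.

106 g/mol

An FCC cell has Z = 4 atoms; a = 3.890 × 10^-8 cm.
M = ρ·N_A·a³/Z = 12.0 × 6.022 × 10²³ × 5.886 × 10^-23 / 4 = 106 g/mol.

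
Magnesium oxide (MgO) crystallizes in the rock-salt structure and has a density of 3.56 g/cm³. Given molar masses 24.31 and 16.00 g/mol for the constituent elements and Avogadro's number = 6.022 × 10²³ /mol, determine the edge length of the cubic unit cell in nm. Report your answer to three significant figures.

M(MgO) = 40.31 g/mol; Z = 4 formula units per cell.
a³ = Z·M/(N_A·ρ) = 4 × 40.31 / (6.022 × 10²³ × 3.56) = 7.521 × 10^-23 cm³, so a = 4.221 × 10^-8 cm = 0.422 nm.

0.422 nm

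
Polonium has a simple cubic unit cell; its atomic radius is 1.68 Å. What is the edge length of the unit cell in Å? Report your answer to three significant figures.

In a simple cubic lattice, atoms touch along the cell edge, so a = 2r.
a = 2r = 2 × 1.68 = 3.36 Å.

3.36 Å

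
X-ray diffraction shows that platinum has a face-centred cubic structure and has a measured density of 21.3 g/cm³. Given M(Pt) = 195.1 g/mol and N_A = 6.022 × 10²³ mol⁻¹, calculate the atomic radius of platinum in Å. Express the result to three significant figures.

For an FCC cell (Z = 4), a³ = Z·M/(N_A·ρ) = 4 × 195.1 / (6.022 × 10²³ × 21.30) = 6.084 × 10^-23 cm³, so a = 3.933 × 10^-8 cm = 3.933 Å.
Atoms touch along the face diagonal, so √2·a = 4r, so r = 0.3536 × a = 1.39 Å.

1.39 Å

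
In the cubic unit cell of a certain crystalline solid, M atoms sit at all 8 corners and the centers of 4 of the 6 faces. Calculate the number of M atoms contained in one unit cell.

3

Corner atoms are shared by 8 cells (1/8 each), face atoms by 2 (1/2 each).
Net atoms = 8 × 1/8 + 4 × 1/2 = 1 + 2 = 3.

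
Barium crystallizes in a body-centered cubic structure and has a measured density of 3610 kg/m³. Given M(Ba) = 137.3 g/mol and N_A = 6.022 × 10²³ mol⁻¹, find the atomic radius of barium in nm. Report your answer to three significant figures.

For a BCC cell (Z = 2), a³ = Z·M/(N_A·ρ) = 2 × 137.3 / (6.022 × 10²³ × 3.610) = 1.263 × 10^-22 cm³, so a = 5.017 × 10^-8 cm = 0.5017 nm.
Atoms touch along the body diagonal, so √3·a = 4r, so r = 0.4330 × a = 0.217 nm.

0.217 nm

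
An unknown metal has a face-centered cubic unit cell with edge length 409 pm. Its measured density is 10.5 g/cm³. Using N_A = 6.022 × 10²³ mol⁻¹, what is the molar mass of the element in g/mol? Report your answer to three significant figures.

An FCC cell has Z = 4 atoms; a = 4.090 × 10^-8 cm.
M = ρ·N_A·a³/Z = 10.5 × 6.022 × 10²³ × 6.842 × 10^-23 / 4 = 108 g/mol.

108 g/mol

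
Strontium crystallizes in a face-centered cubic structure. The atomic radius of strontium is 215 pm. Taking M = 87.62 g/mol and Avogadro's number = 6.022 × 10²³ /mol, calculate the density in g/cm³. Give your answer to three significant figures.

In an FCC lattice, atoms touch along the face diagonal, so √2·a = 4r, giving a = 608.1 pm = 6.081 × 10^-8 cm.
With Z = 4, ρ = Z·M/(N_A·a³) = 4 × 87.62 / (6.022 × 10²³ × 2.249 × 10^-22) = 2.588 g/cm³.

2.59 g/cm³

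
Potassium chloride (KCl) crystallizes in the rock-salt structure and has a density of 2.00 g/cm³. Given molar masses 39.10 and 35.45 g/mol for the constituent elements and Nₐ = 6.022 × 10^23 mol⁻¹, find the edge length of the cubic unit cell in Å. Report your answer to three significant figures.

6.28 Å

M(KCl) = 74.55 g/mol; Z = 4 formula units per cell.
a³ = Z·M/(N_A·ρ) = 4 × 74.55 / (6.022 × 10²³ × 2.00) = 2.476 × 10^-22 cm³, so a = 6.279 × 10^-8 cm = 6.28 Å.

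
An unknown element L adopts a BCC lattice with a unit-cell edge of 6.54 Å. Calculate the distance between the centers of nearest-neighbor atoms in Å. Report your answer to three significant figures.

In a BCC structure, atoms touch along the body diagonal, so √3·a = 4r; the nearest-neighbor distance equals 2r = 0.8660·a.
d = 0.8660 × 6.54 = 5.66 Å.

5.66 Å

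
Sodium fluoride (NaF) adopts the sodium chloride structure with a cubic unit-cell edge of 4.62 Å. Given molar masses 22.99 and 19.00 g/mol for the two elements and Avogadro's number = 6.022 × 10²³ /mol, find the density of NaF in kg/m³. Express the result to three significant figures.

The sodium chloride structure contains Z = 4 formula units per cell; M(NaF) = 22.99 + 19.00 = 41.99 g/mol.
a³ = (4.620 × 10^-8 cm)³ = 9.861 × 10^-23 cm³.
ρ = 4 × 41.99 / (6.022 × 10²³ × 9.861 × 10^-23) = 2.828 g/cm³ = 2830 kg/m³.

2830 kg/m³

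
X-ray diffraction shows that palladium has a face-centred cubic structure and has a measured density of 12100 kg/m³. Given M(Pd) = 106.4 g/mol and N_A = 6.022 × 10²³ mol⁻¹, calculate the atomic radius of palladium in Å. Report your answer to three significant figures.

For an FCC cell (Z = 4), a³ = Z·M/(N_A·ρ) = 4 × 106.4 / (6.022 × 10²³ × 12.10) = 5.841 × 10^-23 cm³, so a = 3.880 × 10^-8 cm = 3.880 Å.
Atoms touch along the face diagonal, so √2·a = 4r, so r = 0.3536 × a = 1.37 Å.

1.37 Å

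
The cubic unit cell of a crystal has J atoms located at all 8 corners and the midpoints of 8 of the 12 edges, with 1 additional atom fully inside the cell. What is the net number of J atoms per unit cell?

4

Corner atoms are shared by 8 cells (1/8 each), edge atoms by 4 (1/4 each), interior atoms are unshared.
Net atoms = 8 × 1/8 + 8 × 1/4 + 1 = 1 + 2 + 1 = 4.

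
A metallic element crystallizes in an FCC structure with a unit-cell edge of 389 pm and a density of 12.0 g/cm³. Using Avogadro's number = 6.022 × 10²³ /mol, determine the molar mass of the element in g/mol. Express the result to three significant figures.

106 g/mol

An FCC cell has Z = 4 atoms; a = 3.890 × 10^-8 cm.
M = ρ·N_A·a³/Z = 12.0 × 6.022 × 10²³ × 5.886 × 10^-23 / 4 = 106 g/mol.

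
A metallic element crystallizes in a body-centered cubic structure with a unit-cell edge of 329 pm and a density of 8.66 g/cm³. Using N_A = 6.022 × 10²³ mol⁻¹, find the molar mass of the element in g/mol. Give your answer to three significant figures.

A BCC cell has Z = 2 atoms; a = 3.290 × 10^-8 cm.
M = ρ·N_A·a³/Z = 8.66 × 6.022 × 10²³ × 3.561 × 10^-23 / 2 = 92.9 g/mol.

92.9 g/mol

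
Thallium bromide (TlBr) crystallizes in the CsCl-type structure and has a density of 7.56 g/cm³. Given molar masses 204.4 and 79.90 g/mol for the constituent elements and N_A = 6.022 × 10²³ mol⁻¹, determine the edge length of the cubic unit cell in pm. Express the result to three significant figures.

397 pm

M(TlBr) = 284.3 g/mol; Z = 1 formula unit per cell.
a³ = Z·M/(N_A·ρ) = 1 × 284.3 / (6.022 × 10²³ × 7.56) = 6.245 × 10^-23 cm³, so a = 3.967 × 10^-8 cm = 397 pm.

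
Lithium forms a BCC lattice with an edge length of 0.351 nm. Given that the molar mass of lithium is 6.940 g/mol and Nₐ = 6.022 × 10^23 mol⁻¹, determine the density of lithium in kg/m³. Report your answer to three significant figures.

A BCC unit cell contains Z = 2 atoms.
Cell volume: a³ = (0.351 nm)³ = (3.510 × 10^-8 cm)³ = 4.324 × 10^-23 cm³.
ρ = Z·M/(N_A·a³) = 2 × 6.940 / (6.022 × 10²³ × 4.324 × 10^-23) = 0.5330 g/cm³ = 533 kg/m³.

533 kg/m³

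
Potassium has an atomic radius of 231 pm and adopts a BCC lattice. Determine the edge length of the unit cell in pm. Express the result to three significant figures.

533 pm

In a BCC lattice, atoms touch along the body diagonal, so √3·a = 4r.
a = 4r/√3 = 4 × 231 / 1.7321 = 533 pm.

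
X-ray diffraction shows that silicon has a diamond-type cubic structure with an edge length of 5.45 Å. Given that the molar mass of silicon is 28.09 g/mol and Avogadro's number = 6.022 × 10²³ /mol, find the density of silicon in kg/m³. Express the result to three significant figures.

A diamond cubic unit cell contains Z = 8 atoms.
Cell volume: a³ = (5.45 Å)³ = (5.450 × 10^-8 cm)³ = 1.619 × 10^-22 cm³.
ρ = Z·M/(N_A·a³) = 8 × 28.09 / (6.022 × 10²³ × 1.619 × 10^-22) = 2.305 g/cm³ = 2310 kg/m³.

2310 kg/m³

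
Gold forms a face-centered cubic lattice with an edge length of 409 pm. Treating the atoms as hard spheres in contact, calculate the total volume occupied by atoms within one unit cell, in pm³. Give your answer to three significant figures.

5.07 × 10^7 pm³

In an FCC lattice atoms touch along the face diagonal, so √2·a = 4r, so r = 0.3536a = 144.6 pm.
V_atoms = Z × (4/3)πr³ = 4 × (4/3)π × (144.6)³ = 5.07 × 10^7 pm³.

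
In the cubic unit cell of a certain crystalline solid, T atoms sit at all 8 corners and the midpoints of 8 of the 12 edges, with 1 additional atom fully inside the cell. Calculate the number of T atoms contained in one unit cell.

Corner atoms are shared by 8 cells (1/8 each), edge atoms by 4 (1/4 each), interior atoms are unshared.
Net atoms = 8 × 1/8 + 8 × 1/4 + 1 = 1 + 2 + 1 = 4.

4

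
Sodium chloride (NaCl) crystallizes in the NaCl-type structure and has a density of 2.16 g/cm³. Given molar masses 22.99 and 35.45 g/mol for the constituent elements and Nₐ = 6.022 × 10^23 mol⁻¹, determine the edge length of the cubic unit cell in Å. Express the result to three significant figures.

M(NaCl) = 58.44 g/mol; Z = 4 formula units per cell.
a³ = Z·M/(N_A·ρ) = 4 × 58.44 / (6.022 × 10²³ × 2.16) = 1.797 × 10^-22 cm³, so a = 5.643 × 10^-8 cm = 5.64 Å.

5.64 Å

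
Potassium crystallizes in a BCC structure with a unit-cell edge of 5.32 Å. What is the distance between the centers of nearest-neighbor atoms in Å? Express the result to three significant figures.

In a BCC structure, atoms touch along the body diagonal, so √3·a = 4r; the nearest-neighbor distance equals 2r = 0.8660·a.
d = 0.8660 × 5.32 = 4.61 Å.

4.61 Å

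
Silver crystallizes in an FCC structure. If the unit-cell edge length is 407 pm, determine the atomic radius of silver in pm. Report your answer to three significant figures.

In an FCC lattice, atoms touch along the face diagonal, so √2·a = 4r.
r = √2·a/4 = 1.4142 × 407 / 4 = 144 pm.

144 pm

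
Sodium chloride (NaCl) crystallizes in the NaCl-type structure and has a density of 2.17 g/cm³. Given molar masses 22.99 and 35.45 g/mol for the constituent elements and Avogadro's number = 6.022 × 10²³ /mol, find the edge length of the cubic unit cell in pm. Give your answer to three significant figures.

M(NaCl) = 58.44 g/mol; Z = 4 formula units per cell.
a³ = Z·M/(N_A·ρ) = 4 × 58.44 / (6.022 × 10²³ × 2.17) = 1.789 × 10^-22 cm³, so a = 5.635 × 10^-8 cm = 563 pm.

563 pm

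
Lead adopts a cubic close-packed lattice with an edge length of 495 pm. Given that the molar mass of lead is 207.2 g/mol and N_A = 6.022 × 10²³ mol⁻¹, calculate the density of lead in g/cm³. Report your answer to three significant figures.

An FCC unit cell contains Z = 4 atoms.
Cell volume: a³ = (495 pm)³ = (4.950 × 10^-8 cm)³ = 1.213 × 10^-22 cm³.
ρ = Z·M/(N_A·a³) = 4 × 207.2 / (6.022 × 10²³ × 1.213 × 10^-22) = 11.35 g/cm³.

11.3 g/cm³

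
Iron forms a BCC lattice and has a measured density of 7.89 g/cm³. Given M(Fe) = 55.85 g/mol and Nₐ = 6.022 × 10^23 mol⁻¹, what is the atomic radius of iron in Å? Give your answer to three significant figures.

For a BCC cell (Z = 2), a³ = Z·M/(N_A·ρ) = 2 × 55.85 / (6.022 × 10²³ × 7.890) = 2.351 × 10^-23 cm³, so a = 2.865 × 10^-8 cm = 2.865 Å.
Atoms touch along the body diagonal, so √3·a = 4r, so r = 0.4330 × a = 1.24 Å.

1.24 Å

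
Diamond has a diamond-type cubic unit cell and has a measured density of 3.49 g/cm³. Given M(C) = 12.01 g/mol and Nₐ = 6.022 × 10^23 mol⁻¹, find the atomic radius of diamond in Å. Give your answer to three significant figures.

0.774 Å

For a diamond cubic cell (Z = 8), a³ = Z·M/(N_A·ρ) = 8 × 12.01 / (6.022 × 10²³ × 3.490) = 4.572 × 10^-23 cm³, so a = 3.576 × 10^-8 cm = 3.576 Å.
Nearest neighbors lie along the body diagonal with √3·a = 8r, so r = 0.2165 × a = 0.774 Å.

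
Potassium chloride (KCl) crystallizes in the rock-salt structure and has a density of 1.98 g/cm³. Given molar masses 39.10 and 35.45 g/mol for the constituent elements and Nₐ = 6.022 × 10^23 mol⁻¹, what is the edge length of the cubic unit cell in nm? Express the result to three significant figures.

0.630 nm

M(KCl) = 74.55 g/mol; Z = 4 formula units per cell.
a³ = Z·M/(N_A·ρ) = 4 × 74.55 / (6.022 × 10²³ × 1.98) = 2.501 × 10^-22 cm³, so a = 6.300 × 10^-8 cm = 0.630 nm.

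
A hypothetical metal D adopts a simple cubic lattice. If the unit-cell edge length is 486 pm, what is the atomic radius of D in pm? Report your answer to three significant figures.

243 pm

In a simple cubic lattice, atoms touch along the cell edge, so a = 2r.
r = a/2 = 486/2 = 243 pm.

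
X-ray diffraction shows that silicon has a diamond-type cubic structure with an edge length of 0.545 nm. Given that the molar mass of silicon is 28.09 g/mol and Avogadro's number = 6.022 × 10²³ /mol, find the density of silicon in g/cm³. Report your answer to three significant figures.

2.31 g/cm³

A diamond cubic unit cell contains Z = 8 atoms.
Cell volume: a³ = (0.545 nm)³ = (5.450 × 10^-8 cm)³ = 1.619 × 10^-22 cm³.
ρ = Z·M/(N_A·a³) = 8 × 28.09 / (6.022 × 10²³ × 1.619 × 10^-22) = 2.305 g/cm³.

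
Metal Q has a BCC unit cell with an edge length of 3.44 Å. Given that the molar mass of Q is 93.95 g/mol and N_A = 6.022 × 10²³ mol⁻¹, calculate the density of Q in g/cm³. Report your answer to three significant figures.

7.66 g/cm³

A BCC unit cell contains Z = 2 atoms.
Cell volume: a³ = (3.44 Å)³ = (3.440 × 10^-8 cm)³ = 4.071 × 10^-23 cm³.
ρ = Z·M/(N_A·a³) = 2 × 93.95 / (6.022 × 10²³ × 4.071 × 10^-23) = 7.665 g/cm³.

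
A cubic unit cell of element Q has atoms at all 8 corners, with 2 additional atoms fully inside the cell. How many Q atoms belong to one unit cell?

3

Corner atoms are shared by 8 cells (1/8 each), interior atoms are unshared.
Net atoms = 8 × 1/8 + 2 = 1 + 2 = 3.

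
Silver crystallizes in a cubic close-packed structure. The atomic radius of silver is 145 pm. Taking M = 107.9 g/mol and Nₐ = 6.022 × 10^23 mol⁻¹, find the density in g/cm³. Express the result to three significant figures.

10.4 g/cm³

In an FCC lattice, atoms touch along the face diagonal, so √2·a = 4r, giving a = 410.1 pm = 4.101 × 10^-8 cm.
With Z = 4, ρ = Z·M/(N_A·a³) = 4 × 107.9 / (6.022 × 10²³ × 6.898 × 10^-23) = 10.39 g/cm³.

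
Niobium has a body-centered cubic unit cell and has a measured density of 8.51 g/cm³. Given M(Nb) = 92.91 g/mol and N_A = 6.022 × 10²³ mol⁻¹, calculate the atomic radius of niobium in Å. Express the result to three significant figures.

1.43 Å

For a BCC cell (Z = 2), a³ = Z·M/(N_A·ρ) = 2 × 92.91 / (6.022 × 10²³ × 8.510) = 3.626 × 10^-23 cm³, so a = 3.310 × 10^-8 cm = 3.310 Å.
Atoms touch along the body diagonal, so √3·a = 4r, so r = 0.4330 × a = 1.43 Å.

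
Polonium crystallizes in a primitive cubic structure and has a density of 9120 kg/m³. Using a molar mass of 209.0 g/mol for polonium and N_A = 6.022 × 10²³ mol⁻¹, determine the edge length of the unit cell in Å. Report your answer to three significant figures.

3.36 Å

With Z = 1 atom per simple cubic cell, a³ = Z·M/(N_A·ρ) = 1 × 209.0 / (6.022 × 10²³ × 9.120 g/cm³) = 3.805 × 10^-23 cm³.
a = (3.805 × 10^-23)^(1/3) = 3.364 × 10^-8 cm = 3.36 Å.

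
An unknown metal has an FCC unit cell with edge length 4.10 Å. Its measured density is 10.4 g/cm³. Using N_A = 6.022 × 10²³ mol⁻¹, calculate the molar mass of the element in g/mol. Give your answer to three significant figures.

108 g/mol

An FCC cell has Z = 4 atoms; a = 4.100 × 10^-8 cm.
M = ρ·N_A·a³/Z = 10.4 × 6.022 × 10²³ × 6.892 × 10^-23 / 4 = 108 g/mol.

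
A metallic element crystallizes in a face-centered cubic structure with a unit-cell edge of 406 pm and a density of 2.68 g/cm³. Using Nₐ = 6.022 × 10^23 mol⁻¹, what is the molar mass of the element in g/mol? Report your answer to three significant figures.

An FCC cell has Z = 4 atoms; a = 4.060 × 10^-8 cm.
M = ρ·N_A·a³/Z = 2.68 × 6.022 × 10²³ × 6.692 × 10^-23 / 4 = 27.0 g/mol.

27.0 g/mol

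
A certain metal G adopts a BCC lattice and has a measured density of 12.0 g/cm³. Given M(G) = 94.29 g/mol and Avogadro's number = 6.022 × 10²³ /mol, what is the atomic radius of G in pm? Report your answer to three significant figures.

128 pm

For a BCC cell (Z = 2), a³ = Z·M/(N_A·ρ) = 2 × 94.29 / (6.022 × 10²³ × 12.00) = 2.610 × 10^-23 cm³, so a = 2.966 × 10^-8 cm = 296.6 pm.
Atoms touch along the body diagonal, so √3·a = 4r, so r = 0.4330 × a = 128 pm.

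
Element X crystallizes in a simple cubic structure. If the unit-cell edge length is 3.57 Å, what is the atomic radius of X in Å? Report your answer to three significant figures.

In a simple cubic lattice, atoms touch along the cell edge, so a = 2r.
r = a/2 = 3.57/2 = 1.79 Å.

1.79 Å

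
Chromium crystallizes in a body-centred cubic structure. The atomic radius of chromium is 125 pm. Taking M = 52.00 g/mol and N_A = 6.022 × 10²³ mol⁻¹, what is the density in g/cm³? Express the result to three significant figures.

7.18 g/cm³

In a BCC lattice, atoms touch along the body diagonal, so √3·a = 4r, giving a = 288.7 pm = 2.887 × 10^-8 cm.
With Z = 2, ρ = Z·M/(N_A·a³) = 2 × 52.00 / (6.022 × 10²³ × 2.406 × 10^-23) = 7.179 g/cm³.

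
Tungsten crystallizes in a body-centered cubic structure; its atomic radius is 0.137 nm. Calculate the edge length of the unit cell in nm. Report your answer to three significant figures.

In a BCC lattice, atoms touch along the body diagonal, so √3·a = 4r.
a = 4r/√3 = 4 × 0.137 / 1.7321 = 0.316 nm.

0.316 nm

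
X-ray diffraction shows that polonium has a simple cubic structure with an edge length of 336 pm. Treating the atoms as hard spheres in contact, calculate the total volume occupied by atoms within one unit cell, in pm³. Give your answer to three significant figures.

1.99 × 10^7 pm³

In a simple cubic lattice atoms touch along the cell edge, so a = 2r, so r = 0.5000a = 168.0 pm.
V_atoms = Z × (4/3)πr³ = 1 × (4/3)π × (168.0)³ = 1.99 × 10^7 pm³.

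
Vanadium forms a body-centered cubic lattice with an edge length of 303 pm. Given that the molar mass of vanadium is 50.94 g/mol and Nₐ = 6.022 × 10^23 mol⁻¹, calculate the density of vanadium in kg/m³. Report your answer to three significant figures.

6080 kg/m³

A BCC unit cell contains Z = 2 atoms.
Cell volume: a³ = (303 pm)³ = (3.030 × 10^-8 cm)³ = 2.782 × 10^-23 cm³.
ρ = Z·M/(N_A·a³) = 2 × 50.94 / (6.022 × 10²³ × 2.782 × 10^-23) = 6.082 g/cm³ = 6080 kg/m³.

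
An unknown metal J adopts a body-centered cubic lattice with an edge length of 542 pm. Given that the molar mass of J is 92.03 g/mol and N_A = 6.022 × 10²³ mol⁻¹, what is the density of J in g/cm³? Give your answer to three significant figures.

A BCC unit cell contains Z = 2 atoms.
Cell volume: a³ = (542 pm)³ = (5.420 × 10^-8 cm)³ = 1.592 × 10^-22 cm³.
ρ = Z·M/(N_A·a³) = 2 × 92.03 / (6.022 × 10²³ × 1.592 × 10^-22) = 1.920 g/cm³.

1.92 g/cm³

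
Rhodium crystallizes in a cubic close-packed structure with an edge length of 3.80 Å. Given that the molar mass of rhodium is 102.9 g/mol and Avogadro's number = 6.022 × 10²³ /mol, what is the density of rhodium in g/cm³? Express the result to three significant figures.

An FCC unit cell contains Z = 4 atoms.
Cell volume: a³ = (3.80 Å)³ = (3.800 × 10^-8 cm)³ = 5.487 × 10^-23 cm³.
ρ = Z·M/(N_A·a³) = 4 × 102.9 / (6.022 × 10²³ × 5.487 × 10^-23) = 12.46 g/cm³.

12.5 g/cm³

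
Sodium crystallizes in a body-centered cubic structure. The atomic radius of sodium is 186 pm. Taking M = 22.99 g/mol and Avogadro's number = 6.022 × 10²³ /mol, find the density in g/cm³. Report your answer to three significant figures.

0.963 g/cm³

In a BCC lattice, atoms touch along the body diagonal, so √3·a = 4r, giving a = 429.5 pm = 4.295 × 10^-8 cm.
With Z = 2, ρ = Z·M/(N_A·a³) = 2 × 22.99 / (6.022 × 10²³ × 7.926 × 10^-23) = 0.9634 g/cm³.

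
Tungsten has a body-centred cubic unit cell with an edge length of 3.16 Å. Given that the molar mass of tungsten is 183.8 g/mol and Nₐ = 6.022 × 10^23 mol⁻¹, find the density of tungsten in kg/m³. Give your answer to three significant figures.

A BCC unit cell contains Z = 2 atoms.
Cell volume: a³ = (3.16 Å)³ = (3.160 × 10^-8 cm)³ = 3.155 × 10^-23 cm³.
ρ = Z·M/(N_A·a³) = 2 × 183.8 / (6.022 × 10²³ × 3.155 × 10^-23) = 19.35 g/cm³ = 19300 kg/m³.

19300 kg/m³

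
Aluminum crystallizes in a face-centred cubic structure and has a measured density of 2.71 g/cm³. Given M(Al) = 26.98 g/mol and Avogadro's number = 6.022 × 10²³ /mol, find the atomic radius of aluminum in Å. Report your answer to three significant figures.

For an FCC cell (Z = 4), a³ = Z·M/(N_A·ρ) = 4 × 26.98 / (6.022 × 10²³ × 2.710) = 6.613 × 10^-23 cm³, so a = 4.044 × 10^-8 cm = 4.044 Å.
Atoms touch along the face diagonal, so √2·a = 4r, so r = 0.3536 × a = 1.43 Å.

1.43 Å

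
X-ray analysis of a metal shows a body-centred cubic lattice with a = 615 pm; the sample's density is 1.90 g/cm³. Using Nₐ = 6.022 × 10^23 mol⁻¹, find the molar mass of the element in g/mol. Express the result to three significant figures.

133 g/mol

A BCC cell has Z = 2 atoms; a = 6.150 × 10^-8 cm.
M = ρ·N_A·a³/Z = 1.90 × 6.022 × 10²³ × 2.326 × 10^-22 / 2 = 133 g/mol.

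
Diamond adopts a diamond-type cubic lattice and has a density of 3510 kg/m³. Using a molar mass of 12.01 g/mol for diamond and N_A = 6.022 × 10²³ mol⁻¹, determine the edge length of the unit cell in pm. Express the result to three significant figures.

With Z = 8 atoms per diamond cubic cell, a³ = Z·M/(N_A·ρ) = 8 × 12.01 / (6.022 × 10²³ × 3.510 g/cm³) = 4.546 × 10^-23 cm³.
a = (4.546 × 10^-23)^(1/3) = 3.569 × 10^-8 cm = 357 pm.

357 pm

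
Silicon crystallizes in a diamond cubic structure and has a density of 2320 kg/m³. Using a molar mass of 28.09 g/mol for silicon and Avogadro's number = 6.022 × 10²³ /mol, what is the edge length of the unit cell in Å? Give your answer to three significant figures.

With Z = 8 atoms per diamond cubic cell, a³ = Z·M/(N_A·ρ) = 8 × 28.09 / (6.022 × 10²³ × 2.320 g/cm³) = 1.608 × 10^-22 cm³.
a = (1.608 × 10^-22)^(1/3) = 5.438 × 10^-8 cm = 5.44 Å.

5.44 Å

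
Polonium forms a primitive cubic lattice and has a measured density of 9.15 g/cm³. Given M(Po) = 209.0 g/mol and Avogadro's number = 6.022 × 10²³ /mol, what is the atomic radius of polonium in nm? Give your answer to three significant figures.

For a simple cubic cell (Z = 1), a³ = Z·M/(N_A·ρ) = 1 × 209.0 / (6.022 × 10²³ × 9.150) = 3.793 × 10^-23 cm³, so a = 3.360 × 10^-8 cm = 0.3360 nm.
Atoms touch along the cell edge, so a = 2r, so r = 0.5000 × a = 0.168 nm.

0.168 nm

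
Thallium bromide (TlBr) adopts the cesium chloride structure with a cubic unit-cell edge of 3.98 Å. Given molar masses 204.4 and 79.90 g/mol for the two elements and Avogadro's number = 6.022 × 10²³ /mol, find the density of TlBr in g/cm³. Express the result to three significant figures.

7.49 g/cm³

The cesium chloride structure contains Z = 1 formula unit per cell; M(TlBr) = 204.4 + 79.90 = 284.3 g/mol.
a³ = (3.980 × 10^-8 cm)³ = 6.304 × 10^-23 cm³.
ρ = 1 × 284.3 / (6.022 × 10²³ × 6.304 × 10^-23) = 7.488 g/cm³.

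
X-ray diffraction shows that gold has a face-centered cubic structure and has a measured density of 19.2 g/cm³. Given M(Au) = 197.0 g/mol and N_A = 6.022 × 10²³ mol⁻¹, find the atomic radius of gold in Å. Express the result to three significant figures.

For an FCC cell (Z = 4), a³ = Z·M/(N_A·ρ) = 4 × 197.0 / (6.022 × 10²³ × 19.20) = 6.815 × 10^-23 cm³, so a = 4.085 × 10^-8 cm = 4.085 Å.
Atoms touch along the face diagonal, so √2·a = 4r, so r = 0.3536 × a = 1.44 Å.

1.44 Å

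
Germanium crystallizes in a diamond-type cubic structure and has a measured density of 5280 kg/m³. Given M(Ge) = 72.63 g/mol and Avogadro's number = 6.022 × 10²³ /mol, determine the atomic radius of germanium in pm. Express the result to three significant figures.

123 pm

For a diamond cubic cell (Z = 8), a³ = Z·M/(N_A·ρ) = 8 × 72.63 / (6.022 × 10²³ × 5.280) = 1.827 × 10^-22 cm³, so a = 5.675 × 10^-8 cm = 567.5 pm.
Nearest neighbors lie along the body diagonal with √3·a = 8r, so r = 0.2165 × a = 123 pm.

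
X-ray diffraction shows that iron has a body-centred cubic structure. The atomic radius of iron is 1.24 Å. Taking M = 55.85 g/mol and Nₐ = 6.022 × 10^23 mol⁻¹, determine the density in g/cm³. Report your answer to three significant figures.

7.90 g/cm³

In a BCC lattice, atoms touch along the body diagonal, so √3·a = 4r, giving a = 2.864 Å = 2.864 × 10^-8 cm.
With Z = 2, ρ = Z·M/(N_A·a³) = 2 × 55.85 / (6.022 × 10²³ × 2.348 × 10^-23) = 7.899 g/cm³.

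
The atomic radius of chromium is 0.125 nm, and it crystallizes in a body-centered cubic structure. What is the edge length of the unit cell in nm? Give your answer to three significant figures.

In a BCC lattice, atoms touch along the body diagonal, so √3·a = 4r.
a = 4r/√3 = 4 × 0.125 / 1.7321 = 0.289 nm.

0.289 nm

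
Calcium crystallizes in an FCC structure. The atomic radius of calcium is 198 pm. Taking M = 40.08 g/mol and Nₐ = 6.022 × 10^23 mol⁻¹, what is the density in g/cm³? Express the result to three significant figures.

In an FCC lattice, atoms touch along the face diagonal, so √2·a = 4r, giving a = 560.0 pm = 5.600 × 10^-8 cm.
With Z = 4, ρ = Z·M/(N_A·a³) = 4 × 40.08 / (6.022 × 10²³ × 1.756 × 10^-22) = 1.516 g/cm³.

1.52 g/cm³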